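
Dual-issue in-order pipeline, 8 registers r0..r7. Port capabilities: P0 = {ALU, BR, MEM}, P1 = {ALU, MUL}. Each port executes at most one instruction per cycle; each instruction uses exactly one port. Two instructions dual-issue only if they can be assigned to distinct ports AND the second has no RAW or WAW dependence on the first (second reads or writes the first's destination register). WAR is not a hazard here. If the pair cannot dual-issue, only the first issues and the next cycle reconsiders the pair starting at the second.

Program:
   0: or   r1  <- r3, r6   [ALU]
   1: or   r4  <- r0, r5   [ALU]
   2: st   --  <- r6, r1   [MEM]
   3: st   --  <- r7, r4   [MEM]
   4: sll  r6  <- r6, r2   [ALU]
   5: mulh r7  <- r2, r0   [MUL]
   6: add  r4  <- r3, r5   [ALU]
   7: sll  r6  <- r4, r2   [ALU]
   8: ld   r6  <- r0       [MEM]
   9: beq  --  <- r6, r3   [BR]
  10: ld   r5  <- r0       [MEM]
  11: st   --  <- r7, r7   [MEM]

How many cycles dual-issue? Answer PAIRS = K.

t=0 i0&i1:or+or ; 2-wide
t=1 i2:st ; no-port MEM/MEM
t=2 i3&i4:st+sll ; 2-wide
t=3 i5&i6:mulh+add ; 2-wide
t=4 i7:sll ; WAW r6
t=5 i8:ld ; no-port MEM/BR
t=6 i9:beq ; no-port BR/MEM
t=7 i10:ld ; no-port MEM/MEM
t=8 i11:st ; tail

PAIRS = 3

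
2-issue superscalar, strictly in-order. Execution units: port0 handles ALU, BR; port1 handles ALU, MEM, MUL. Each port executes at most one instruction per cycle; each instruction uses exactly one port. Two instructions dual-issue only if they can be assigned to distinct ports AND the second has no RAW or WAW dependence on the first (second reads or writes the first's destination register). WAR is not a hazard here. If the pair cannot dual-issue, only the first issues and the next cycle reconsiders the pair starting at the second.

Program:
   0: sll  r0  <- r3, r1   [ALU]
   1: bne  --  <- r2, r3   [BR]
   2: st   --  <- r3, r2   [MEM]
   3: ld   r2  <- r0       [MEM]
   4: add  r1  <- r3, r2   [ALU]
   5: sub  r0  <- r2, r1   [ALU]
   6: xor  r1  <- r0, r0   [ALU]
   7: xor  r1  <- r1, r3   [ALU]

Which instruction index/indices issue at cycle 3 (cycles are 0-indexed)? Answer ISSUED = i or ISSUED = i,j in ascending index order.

0. sll.ALU+bne.BR @i0,i1  | pair
1. st.MEM @i2  | no-port MEM/MEM
2. ld.MEM @i3  | RAW r2
3. add.ALU @i4  | RAW r1
4. sub.ALU @i5  | RAW r0
5. xor.ALU @i6  | RAW+WAW r1
6. xor.ALU @i7  | tail

ISSUED = 4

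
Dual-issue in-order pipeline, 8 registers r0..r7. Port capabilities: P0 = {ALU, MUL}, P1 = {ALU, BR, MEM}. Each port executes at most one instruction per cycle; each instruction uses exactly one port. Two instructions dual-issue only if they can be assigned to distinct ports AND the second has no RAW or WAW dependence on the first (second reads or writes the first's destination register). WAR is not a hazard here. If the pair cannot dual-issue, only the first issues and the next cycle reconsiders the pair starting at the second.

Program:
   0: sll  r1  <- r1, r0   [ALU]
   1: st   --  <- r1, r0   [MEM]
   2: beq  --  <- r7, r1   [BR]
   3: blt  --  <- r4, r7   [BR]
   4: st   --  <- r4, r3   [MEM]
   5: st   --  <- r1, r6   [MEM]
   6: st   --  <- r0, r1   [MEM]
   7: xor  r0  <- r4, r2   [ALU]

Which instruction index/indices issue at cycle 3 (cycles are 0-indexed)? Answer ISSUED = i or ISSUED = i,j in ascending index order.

[0] i0  sll.ALU  -- RAW r1
[1] i1  st.MEM  -- no-port MEM/BR
[2] i2  beq.BR  -- no-port BR/BR
[3] i3  blt.BR  -- no-port BR/MEM
[4] i4  st.MEM  -- no-port MEM/MEM
[5] i5  st.MEM  -- no-port MEM/MEM
[6] i6/i7  st.MEM xor.ALU  -- 2-wide

ISSUED = 3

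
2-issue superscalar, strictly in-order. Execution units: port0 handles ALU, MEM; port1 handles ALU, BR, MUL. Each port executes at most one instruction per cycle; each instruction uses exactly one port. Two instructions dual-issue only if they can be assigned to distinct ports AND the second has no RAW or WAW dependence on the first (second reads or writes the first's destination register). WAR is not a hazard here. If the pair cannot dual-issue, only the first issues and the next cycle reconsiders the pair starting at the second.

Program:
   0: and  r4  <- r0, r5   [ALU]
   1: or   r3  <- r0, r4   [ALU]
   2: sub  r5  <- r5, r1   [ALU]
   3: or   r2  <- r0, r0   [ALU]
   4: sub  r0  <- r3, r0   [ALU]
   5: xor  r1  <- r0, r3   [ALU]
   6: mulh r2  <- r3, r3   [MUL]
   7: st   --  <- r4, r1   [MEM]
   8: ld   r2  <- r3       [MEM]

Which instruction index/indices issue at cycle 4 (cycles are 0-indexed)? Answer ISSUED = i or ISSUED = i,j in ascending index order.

c0: i0 and  RAW r4
c1: i1+i2 or/sub  pair
c2: i3+i4 or/sub  pair
c3: i5+i6 xor/mulh  pair
c4: i7 st  no-port MEM/MEM
c5: i8 ld  tail

ISSUED = 7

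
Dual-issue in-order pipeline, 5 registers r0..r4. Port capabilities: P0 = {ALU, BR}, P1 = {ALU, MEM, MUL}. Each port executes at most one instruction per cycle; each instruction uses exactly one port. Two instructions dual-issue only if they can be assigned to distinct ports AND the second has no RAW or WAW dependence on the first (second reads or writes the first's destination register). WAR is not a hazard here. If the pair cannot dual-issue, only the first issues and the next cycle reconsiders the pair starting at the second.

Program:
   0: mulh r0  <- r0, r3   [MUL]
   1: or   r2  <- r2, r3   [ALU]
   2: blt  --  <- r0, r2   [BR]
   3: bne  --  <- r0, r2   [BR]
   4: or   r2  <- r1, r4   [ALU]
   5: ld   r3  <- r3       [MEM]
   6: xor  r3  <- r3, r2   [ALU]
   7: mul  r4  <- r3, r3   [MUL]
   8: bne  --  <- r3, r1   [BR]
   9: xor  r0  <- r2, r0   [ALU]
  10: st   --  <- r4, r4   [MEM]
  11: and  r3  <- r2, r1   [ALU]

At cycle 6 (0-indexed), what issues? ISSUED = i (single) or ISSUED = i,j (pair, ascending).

  cy0 -> i0/i1 (mulh or) dual
  cy1 -> i2 (blt) no-port BR/BR
  cy2 -> i3/i4 (bne or) dual
  cy3 -> i5 (ld) RAW+WAW r3
  cy4 -> i6 (xor) RAW r3
  cy5 -> i7/i8 (mul bne) dual
  cy6 -> i9/i10 (xor st) dual
  cy7 -> i11 (and) tail

ISSUED = 9,10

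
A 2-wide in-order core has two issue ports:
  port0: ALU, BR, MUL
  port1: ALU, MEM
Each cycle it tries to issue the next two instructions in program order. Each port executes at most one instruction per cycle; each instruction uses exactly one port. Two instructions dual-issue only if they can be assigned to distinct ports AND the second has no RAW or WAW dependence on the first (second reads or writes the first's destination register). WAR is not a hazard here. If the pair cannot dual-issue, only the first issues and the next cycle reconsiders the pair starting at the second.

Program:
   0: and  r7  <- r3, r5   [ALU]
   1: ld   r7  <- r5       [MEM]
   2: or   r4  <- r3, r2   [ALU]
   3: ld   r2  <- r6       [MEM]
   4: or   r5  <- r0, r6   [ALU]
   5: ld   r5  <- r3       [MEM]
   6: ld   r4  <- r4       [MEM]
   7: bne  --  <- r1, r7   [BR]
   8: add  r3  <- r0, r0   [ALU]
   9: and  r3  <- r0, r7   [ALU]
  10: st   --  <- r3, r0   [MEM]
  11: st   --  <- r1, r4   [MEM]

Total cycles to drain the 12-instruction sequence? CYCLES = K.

CYCLES = 9

c0: i0 and.ALU  WAW r7
c1: i1+i2 ld.MEM/or.ALU  dual
c2: i3+i4 ld.MEM/or.ALU  dual
c3: i5 ld.MEM  no-port MEM/MEM
c4: i6+i7 ld.MEM/bne.BR  dual
c5: i8 add.ALU  WAW r3
c6: i9 and.ALU  RAW r3
c7: i10 st.MEM  no-port MEM/MEM
c8: i11 st.MEM  tail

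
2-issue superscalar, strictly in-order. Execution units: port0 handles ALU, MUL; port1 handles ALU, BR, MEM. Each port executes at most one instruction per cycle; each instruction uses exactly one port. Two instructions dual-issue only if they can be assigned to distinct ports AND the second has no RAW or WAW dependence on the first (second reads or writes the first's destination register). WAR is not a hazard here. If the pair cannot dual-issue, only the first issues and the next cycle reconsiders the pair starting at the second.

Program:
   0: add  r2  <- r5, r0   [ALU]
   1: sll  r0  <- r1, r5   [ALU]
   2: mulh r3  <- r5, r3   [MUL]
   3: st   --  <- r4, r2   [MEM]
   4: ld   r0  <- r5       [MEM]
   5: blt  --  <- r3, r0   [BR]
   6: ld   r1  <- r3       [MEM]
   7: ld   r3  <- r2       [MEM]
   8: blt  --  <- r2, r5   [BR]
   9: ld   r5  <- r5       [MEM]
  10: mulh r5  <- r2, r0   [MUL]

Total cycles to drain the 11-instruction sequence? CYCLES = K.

[0] i0,i1  add.ALU sll.ALU  -- 2-wide
[1] i2,i3  mulh.MUL st.MEM  -- 2-wide
[2] i4  ld.MEM  -- no-port MEM/BR
[3] i5  blt.BR  -- no-port BR/MEM
[4] i6  ld.MEM  -- no-port MEM/MEM
[5] i7  ld.MEM  -- no-port MEM/BR
[6] i8  blt.BR  -- no-port BR/MEM
[7] i9  ld.MEM  -- WAW r5
[8] i10  mulh.MUL  -- tail

CYCLES = 9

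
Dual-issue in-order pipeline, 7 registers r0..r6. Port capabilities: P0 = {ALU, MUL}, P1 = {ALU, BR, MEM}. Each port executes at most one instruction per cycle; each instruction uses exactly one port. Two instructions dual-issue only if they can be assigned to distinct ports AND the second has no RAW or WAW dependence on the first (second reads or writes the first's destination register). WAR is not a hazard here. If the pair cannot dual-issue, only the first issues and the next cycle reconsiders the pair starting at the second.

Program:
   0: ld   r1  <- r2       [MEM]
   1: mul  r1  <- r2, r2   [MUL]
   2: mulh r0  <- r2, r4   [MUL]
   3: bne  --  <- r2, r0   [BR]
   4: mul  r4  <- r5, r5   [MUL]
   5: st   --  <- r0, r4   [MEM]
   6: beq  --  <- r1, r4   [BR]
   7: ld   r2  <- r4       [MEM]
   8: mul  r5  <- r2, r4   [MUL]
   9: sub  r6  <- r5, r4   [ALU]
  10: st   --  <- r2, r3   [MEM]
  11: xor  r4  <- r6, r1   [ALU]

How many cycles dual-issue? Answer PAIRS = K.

t=0 i0:ld.MEM ; WAW r1
t=1 i1:mul.MUL ; no-port MUL/MUL
t=2 i2:mulh.MUL ; RAW r0
t=3 i3+i4:bne.BR;mul.MUL ; pair
t=4 i5:st.MEM ; no-port MEM/BR
t=5 i6:beq.BR ; no-port BR/MEM
t=6 i7:ld.MEM ; RAW r2
t=7 i8:mul.MUL ; RAW r5
t=8 i9+i10:sub.ALU;st.MEM ; pair
t=9 i11:xor.ALU ; tail

PAIRS = 2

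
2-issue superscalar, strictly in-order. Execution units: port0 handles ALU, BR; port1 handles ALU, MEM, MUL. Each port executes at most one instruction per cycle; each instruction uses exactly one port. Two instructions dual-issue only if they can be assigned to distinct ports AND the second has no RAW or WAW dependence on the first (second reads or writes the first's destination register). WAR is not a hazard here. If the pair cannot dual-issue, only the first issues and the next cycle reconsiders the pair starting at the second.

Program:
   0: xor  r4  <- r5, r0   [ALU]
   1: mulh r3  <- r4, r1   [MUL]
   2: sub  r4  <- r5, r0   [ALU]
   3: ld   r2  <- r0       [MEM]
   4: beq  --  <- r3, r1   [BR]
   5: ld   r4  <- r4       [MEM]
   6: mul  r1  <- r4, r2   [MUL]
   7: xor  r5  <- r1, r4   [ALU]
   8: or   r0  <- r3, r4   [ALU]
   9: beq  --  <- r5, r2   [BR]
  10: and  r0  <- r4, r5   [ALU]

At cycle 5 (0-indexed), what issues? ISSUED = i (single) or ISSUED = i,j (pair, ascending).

t=0 i0:xor.ALU ; RAW r4
t=1 i1+i2:mulh.MUL+sub.ALU ; pair
t=2 i3+i4:ld.MEM+beq.BR ; pair
t=3 i5:ld.MEM ; no-port MEM/MUL
t=4 i6:mul.MUL ; RAW r1
t=5 i7+i8:xor.ALU+or.ALU ; pair
t=6 i9+i10:beq.BR+and.ALU ; pair

ISSUED = 7,8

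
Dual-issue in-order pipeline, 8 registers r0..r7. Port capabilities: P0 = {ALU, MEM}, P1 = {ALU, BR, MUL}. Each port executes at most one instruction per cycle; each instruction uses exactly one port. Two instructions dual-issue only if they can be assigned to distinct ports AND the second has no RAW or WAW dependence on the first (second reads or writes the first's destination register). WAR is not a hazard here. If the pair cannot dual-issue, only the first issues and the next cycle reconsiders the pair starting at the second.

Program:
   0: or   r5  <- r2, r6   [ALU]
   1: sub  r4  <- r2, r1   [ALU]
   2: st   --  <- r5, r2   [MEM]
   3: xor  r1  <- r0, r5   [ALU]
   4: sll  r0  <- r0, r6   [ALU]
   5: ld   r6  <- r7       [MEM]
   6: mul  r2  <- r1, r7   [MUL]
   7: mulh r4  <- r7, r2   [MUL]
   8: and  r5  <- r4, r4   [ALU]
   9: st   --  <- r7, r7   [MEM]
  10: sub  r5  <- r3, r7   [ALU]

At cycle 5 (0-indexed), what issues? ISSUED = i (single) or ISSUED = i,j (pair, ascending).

  cy0 -> i0,i1 (or.ALU/sub.ALU) 2-wide
  cy1 -> i2,i3 (st.MEM/xor.ALU) 2-wide
  cy2 -> i4,i5 (sll.ALU/ld.MEM) 2-wide
  cy3 -> i6 (mul.MUL) no-port MUL/MUL
  cy4 -> i7 (mulh.MUL) RAW r4
  cy5 -> i8,i9 (and.ALU/st.MEM) 2-wide
  cy6 -> i10 (sub.ALU) tail

ISSUED = 8,9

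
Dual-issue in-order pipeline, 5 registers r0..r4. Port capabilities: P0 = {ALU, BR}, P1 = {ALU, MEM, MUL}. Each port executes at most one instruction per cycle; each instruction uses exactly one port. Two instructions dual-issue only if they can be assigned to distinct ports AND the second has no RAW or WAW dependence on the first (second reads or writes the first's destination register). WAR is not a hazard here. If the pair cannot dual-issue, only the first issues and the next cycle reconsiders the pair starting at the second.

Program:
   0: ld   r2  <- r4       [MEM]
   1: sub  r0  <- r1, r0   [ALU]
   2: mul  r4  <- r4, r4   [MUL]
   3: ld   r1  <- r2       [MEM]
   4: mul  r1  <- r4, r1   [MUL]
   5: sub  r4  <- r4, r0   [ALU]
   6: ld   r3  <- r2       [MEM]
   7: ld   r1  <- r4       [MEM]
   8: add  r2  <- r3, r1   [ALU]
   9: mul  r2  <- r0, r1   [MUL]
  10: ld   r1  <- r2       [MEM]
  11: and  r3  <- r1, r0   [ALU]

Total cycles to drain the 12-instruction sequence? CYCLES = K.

t=0 i0/i1:ld+sub ; dual
t=1 i2:mul ; no-port MUL/MEM
t=2 i3:ld ; no-port MEM/MUL
t=3 i4/i5:mul+sub ; dual
t=4 i6:ld ; no-port MEM/MEM
t=5 i7:ld ; RAW r1
t=6 i8:add ; WAW r2
t=7 i9:mul ; no-port MUL/MEM
t=8 i10:ld ; RAW r1
t=9 i11:and ; tail

CYCLES = 10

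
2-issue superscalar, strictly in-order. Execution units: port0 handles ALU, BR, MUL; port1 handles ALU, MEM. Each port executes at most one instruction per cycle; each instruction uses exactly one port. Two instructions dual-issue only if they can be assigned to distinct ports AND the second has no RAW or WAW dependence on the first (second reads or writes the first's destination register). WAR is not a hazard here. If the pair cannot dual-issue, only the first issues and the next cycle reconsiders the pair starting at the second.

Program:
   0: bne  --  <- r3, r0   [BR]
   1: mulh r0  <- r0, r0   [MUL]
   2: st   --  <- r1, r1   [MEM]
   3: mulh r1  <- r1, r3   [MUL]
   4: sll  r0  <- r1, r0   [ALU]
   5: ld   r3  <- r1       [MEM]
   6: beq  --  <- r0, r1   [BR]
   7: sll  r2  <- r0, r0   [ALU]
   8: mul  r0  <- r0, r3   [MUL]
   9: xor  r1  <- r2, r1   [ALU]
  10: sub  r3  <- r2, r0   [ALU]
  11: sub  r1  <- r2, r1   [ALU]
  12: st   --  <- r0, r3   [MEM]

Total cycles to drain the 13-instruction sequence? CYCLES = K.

[0] i0  bne  -- no-port BR/MUL
[1] i1&i2  mulh;st  -- pair
[2] i3  mulh  -- RAW r1
[3] i4&i5  sll;ld  -- pair
[4] i6&i7  beq;sll  -- pair
[5] i8&i9  mul;xor  -- pair
[6] i10&i11  sub;sub  -- pair
[7] i12  st  -- tail

CYCLES = 8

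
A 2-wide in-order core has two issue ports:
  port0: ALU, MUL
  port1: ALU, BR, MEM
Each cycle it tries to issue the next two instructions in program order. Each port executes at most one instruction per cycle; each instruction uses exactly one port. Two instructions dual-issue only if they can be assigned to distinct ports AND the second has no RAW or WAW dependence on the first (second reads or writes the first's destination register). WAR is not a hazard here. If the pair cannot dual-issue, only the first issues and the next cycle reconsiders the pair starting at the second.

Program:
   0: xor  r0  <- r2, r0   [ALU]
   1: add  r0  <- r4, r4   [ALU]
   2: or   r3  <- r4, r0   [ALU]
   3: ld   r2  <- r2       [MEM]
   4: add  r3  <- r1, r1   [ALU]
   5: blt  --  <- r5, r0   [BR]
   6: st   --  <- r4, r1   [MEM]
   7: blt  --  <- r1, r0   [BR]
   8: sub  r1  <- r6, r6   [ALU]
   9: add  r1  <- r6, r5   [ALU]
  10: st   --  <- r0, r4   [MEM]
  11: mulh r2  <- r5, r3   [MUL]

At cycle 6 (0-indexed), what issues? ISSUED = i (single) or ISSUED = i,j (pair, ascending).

ISSUED = 9,10

[0] i0  xor  -- WAW r0
[1] i1  add  -- RAW r0
[2] i2+i3  or ld  -- dual
[3] i4+i5  add blt  -- dual
[4] i6  st  -- no-port MEM/BR
[5] i7+i8  blt sub  -- dual
[6] i9+i10  add st  -- dual
[7] i11  mulh  -- tail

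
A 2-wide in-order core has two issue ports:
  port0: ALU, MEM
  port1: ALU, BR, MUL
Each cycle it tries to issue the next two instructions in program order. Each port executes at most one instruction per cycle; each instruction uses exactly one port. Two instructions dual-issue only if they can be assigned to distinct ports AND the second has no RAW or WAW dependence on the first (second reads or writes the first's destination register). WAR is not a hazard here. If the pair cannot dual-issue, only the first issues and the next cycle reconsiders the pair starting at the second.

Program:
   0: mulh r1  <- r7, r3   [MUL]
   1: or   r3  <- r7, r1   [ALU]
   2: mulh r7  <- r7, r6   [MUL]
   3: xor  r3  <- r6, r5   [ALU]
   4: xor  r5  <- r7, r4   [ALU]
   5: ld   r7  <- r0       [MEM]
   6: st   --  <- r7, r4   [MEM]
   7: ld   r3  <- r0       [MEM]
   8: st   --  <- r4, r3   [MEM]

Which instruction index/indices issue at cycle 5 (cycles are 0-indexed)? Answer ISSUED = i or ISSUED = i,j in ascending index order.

[0] i0  mulh.MUL  -- RAW r1
[1] i1,i2  or.ALU;mulh.MUL  -- pair
[2] i3,i4  xor.ALU;xor.ALU  -- pair
[3] i5  ld.MEM  -- no-port MEM/MEM
[4] i6  st.MEM  -- no-port MEM/MEM
[5] i7  ld.MEM  -- no-port MEM/MEM
[6] i8  st.MEM  -- tail

ISSUED = 7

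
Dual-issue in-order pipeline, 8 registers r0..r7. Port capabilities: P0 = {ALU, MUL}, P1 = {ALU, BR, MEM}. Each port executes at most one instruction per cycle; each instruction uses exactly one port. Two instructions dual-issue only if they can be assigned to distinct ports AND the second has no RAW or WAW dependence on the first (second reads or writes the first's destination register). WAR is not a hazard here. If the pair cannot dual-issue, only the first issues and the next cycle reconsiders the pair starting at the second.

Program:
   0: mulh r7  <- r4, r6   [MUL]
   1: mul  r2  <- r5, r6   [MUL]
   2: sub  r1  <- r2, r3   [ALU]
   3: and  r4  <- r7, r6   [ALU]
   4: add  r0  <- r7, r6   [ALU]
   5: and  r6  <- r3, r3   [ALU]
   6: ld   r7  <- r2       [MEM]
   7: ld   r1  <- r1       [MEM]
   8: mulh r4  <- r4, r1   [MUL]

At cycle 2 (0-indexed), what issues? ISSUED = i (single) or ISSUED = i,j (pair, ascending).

ISSUED = 2,3

c0: i0 mulh.MUL  no-port MUL/MUL
c1: i1 mul.MUL  RAW r2
c2: i2,i3 sub.ALU;and.ALU  pair
c3: i4,i5 add.ALU;and.ALU  pair
c4: i6 ld.MEM  no-port MEM/MEM
c5: i7 ld.MEM  RAW r1
c6: i8 mulh.MUL  tail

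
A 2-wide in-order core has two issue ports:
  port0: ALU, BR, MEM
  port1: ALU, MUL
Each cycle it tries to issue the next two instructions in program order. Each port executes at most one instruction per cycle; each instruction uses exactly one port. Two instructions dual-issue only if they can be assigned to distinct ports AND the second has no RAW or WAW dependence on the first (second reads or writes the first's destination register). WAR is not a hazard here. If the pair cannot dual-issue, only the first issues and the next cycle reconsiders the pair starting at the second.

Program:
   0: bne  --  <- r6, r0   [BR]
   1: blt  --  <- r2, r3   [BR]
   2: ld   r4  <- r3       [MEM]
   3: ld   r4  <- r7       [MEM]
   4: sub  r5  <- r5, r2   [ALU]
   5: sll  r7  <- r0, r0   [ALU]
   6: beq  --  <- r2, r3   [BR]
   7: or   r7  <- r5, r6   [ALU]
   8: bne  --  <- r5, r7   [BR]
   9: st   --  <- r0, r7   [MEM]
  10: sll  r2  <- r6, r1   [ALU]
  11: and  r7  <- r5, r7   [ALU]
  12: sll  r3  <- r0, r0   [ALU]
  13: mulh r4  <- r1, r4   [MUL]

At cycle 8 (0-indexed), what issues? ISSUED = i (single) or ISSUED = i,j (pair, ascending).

t=0 i0:bne ; no-port BR/BR
t=1 i1:blt ; no-port BR/MEM
t=2 i2:ld ; no-port MEM/MEM
t=3 i3+i4:ld;sub ; dual
t=4 i5+i6:sll;beq ; dual
t=5 i7:or ; RAW r7
t=6 i8:bne ; no-port BR/MEM
t=7 i9+i10:st;sll ; dual
t=8 i11+i12:and;sll ; dual
t=9 i13:mulh ; tail

ISSUED = 11,12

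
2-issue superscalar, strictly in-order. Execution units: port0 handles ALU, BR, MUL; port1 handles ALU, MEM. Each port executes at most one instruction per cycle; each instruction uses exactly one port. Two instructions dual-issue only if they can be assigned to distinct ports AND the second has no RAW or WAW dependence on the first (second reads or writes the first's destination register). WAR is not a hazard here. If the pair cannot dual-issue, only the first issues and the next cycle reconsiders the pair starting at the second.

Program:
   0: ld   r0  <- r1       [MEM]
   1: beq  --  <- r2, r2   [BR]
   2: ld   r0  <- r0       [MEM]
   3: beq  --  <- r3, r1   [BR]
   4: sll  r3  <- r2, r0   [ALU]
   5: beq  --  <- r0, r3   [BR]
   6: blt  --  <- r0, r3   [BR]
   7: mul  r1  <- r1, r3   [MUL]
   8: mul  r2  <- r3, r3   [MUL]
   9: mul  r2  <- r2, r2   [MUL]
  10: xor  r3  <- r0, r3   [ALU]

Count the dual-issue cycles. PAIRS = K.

t=0 i0/i1:ld+beq ; pair
t=1 i2/i3:ld+beq ; pair
t=2 i4:sll ; RAW r3
t=3 i5:beq ; no-port BR/BR
t=4 i6:blt ; no-port BR/MUL
t=5 i7:mul ; no-port MUL/MUL
t=6 i8:mul ; no-port MUL/MUL
t=7 i9/i10:mul+xor ; pair

PAIRS = 3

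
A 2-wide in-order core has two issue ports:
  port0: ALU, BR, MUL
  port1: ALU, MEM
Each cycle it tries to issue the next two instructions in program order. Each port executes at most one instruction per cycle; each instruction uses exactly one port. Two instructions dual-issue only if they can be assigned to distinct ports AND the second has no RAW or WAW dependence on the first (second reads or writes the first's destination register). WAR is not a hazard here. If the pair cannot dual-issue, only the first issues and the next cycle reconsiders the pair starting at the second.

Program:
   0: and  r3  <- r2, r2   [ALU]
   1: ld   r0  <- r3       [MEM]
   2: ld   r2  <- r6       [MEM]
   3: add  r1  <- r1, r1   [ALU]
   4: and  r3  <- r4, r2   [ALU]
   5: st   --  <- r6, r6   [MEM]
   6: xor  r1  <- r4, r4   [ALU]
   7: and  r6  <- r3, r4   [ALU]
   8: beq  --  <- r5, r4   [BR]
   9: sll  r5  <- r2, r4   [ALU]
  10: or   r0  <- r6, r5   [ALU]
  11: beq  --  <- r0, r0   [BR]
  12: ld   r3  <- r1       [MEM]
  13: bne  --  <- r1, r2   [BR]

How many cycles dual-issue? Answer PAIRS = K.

PAIRS = 5

#0 head=0: and.ALU i0 RAW r3
#1 head=1: ld.MEM i1 no-port MEM/MEM
#2 head=2: ld.MEM;add.ALU i2&i3 2-wide
#3 head=4: and.ALU;st.MEM i4&i5 2-wide
#4 head=6: xor.ALU;and.ALU i6&i7 2-wide
#5 head=8: beq.BR;sll.ALU i8&i9 2-wide
#6 head=10: or.ALU i10 RAW r0
#7 head=11: beq.BR;ld.MEM i11&i12 2-wide
#8 head=13: bne.BR i13 tail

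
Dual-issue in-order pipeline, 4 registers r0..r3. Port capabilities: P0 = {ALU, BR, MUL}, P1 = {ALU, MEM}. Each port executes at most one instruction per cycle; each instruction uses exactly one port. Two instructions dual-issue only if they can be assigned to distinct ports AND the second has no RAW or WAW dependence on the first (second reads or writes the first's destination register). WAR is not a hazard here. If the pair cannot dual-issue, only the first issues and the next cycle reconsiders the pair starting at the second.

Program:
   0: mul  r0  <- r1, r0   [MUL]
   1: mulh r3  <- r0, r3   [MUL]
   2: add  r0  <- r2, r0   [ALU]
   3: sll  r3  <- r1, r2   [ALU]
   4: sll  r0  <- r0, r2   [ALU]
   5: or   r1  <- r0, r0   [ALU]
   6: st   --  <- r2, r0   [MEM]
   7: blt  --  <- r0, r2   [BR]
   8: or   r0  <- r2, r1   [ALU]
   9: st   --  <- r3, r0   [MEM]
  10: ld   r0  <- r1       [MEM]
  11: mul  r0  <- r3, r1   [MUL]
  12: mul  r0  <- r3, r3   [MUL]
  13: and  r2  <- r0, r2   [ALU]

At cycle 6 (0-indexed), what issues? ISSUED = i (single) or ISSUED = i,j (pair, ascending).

t=0 i0:mul.MUL ; no-port MUL/MUL
t=1 i1,i2:mulh.MUL/add.ALU ; pair
t=2 i3,i4:sll.ALU/sll.ALU ; pair
t=3 i5,i6:or.ALU/st.MEM ; pair
t=4 i7,i8:blt.BR/or.ALU ; pair
t=5 i9:st.MEM ; no-port MEM/MEM
t=6 i10:ld.MEM ; WAW r0
t=7 i11:mul.MUL ; no-port MUL/MUL
t=8 i12:mul.MUL ; RAW r0
t=9 i13:and.ALU ; tail

ISSUED = 10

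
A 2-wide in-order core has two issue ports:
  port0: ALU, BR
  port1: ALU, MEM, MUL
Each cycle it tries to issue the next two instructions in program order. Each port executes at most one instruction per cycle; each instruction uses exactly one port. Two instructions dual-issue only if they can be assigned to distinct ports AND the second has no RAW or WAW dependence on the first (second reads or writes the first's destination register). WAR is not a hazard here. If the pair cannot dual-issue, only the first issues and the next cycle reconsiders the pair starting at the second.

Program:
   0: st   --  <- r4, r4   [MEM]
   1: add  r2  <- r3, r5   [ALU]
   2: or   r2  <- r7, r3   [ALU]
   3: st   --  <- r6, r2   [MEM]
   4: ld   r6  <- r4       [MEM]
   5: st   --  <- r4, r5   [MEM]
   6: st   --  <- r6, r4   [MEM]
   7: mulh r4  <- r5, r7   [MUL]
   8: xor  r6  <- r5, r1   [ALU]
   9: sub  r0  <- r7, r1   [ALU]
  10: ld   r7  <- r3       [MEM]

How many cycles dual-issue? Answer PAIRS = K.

PAIRS = 3

t=0 i0&i1:st.MEM/add.ALU ; dual
t=1 i2:or.ALU ; RAW r2
t=2 i3:st.MEM ; no-port MEM/MEM
t=3 i4:ld.MEM ; no-port MEM/MEM
t=4 i5:st.MEM ; no-port MEM/MEM
t=5 i6:st.MEM ; no-port MEM/MUL
t=6 i7&i8:mulh.MUL/xor.ALU ; dual
t=7 i9&i10:sub.ALU/ld.MEM ; dual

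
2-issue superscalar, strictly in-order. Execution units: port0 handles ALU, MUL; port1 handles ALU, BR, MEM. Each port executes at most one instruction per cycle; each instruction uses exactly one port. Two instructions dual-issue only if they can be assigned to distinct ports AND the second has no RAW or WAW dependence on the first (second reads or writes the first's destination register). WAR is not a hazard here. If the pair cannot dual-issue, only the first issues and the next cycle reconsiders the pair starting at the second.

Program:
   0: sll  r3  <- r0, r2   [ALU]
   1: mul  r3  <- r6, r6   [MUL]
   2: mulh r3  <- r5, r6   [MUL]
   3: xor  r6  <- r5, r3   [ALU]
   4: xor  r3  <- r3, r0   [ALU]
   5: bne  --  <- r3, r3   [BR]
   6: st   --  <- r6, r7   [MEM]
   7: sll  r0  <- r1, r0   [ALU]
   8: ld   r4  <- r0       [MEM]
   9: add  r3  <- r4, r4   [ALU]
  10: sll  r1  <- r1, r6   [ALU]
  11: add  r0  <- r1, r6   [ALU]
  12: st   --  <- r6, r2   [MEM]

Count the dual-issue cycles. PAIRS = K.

#0 head=0: sll.ALU i0 WAW r3
#1 head=1: mul.MUL i1 no-port MUL/MUL
#2 head=2: mulh.MUL i2 RAW r3
#3 head=3: xor.ALU xor.ALU i3,i4 pair
#4 head=5: bne.BR i5 no-port BR/MEM
#5 head=6: st.MEM sll.ALU i6,i7 pair
#6 head=8: ld.MEM i8 RAW r4
#7 head=9: add.ALU sll.ALU i9,i10 pair
#8 head=11: add.ALU st.MEM i11,i12 pair

PAIRS = 4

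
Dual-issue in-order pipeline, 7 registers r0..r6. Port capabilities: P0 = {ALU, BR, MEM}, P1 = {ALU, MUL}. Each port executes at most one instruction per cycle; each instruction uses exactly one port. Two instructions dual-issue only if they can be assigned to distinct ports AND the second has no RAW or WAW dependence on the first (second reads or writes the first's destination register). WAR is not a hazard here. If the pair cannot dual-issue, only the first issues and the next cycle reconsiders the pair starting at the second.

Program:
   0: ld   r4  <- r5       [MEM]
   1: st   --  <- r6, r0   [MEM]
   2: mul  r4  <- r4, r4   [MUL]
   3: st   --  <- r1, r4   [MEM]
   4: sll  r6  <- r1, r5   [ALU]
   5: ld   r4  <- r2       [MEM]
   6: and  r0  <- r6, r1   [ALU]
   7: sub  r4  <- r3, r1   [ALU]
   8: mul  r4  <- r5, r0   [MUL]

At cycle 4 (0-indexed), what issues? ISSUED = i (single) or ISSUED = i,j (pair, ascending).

t=0 i0:ld ; no-port MEM/MEM
t=1 i1+i2:st mul ; pair
t=2 i3+i4:st sll ; pair
t=3 i5+i6:ld and ; pair
t=4 i7:sub ; WAW r4
t=5 i8:mul ; tail

ISSUED = 7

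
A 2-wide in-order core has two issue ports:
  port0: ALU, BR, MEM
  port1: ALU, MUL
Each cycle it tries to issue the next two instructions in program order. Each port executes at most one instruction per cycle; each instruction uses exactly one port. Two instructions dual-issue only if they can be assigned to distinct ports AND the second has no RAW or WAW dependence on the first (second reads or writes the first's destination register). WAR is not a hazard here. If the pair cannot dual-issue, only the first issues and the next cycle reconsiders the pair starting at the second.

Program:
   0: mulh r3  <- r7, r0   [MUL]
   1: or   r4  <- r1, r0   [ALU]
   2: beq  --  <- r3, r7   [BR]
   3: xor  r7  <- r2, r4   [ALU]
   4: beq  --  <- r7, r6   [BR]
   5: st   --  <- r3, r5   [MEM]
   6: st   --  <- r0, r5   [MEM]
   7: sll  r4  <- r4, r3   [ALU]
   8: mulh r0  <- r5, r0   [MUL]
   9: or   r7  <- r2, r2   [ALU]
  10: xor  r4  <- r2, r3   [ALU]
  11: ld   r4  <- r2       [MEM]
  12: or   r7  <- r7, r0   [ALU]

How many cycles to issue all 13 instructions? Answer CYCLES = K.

CYCLES = 8

  cy0 -> i0&i1 (mulh.MUL;or.ALU) 2-wide
  cy1 -> i2&i3 (beq.BR;xor.ALU) 2-wide
  cy2 -> i4 (beq.BR) no-port BR/MEM
  cy3 -> i5 (st.MEM) no-port MEM/MEM
  cy4 -> i6&i7 (st.MEM;sll.ALU) 2-wide
  cy5 -> i8&i9 (mulh.MUL;or.ALU) 2-wide
  cy6 -> i10 (xor.ALU) WAW r4
  cy7 -> i11&i12 (ld.MEM;or.ALU) 2-wide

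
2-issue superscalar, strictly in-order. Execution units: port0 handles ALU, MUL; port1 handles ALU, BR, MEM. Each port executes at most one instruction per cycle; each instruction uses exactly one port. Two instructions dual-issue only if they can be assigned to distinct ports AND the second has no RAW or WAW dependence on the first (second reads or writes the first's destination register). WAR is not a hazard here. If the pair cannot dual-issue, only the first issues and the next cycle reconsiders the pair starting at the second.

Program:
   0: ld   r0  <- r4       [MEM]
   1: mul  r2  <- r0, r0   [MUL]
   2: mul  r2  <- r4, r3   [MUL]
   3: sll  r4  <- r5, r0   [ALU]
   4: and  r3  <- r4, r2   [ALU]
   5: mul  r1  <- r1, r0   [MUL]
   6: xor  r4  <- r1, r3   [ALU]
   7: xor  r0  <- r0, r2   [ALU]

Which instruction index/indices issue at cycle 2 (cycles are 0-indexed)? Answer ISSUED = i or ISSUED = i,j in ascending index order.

#0 head=0: ld.MEM i0 RAW r0
#1 head=1: mul.MUL i1 no-port MUL/MUL
#2 head=2: mul.MUL;sll.ALU i2+i3 2-wide
#3 head=4: and.ALU;mul.MUL i4+i5 2-wide
#4 head=6: xor.ALU;xor.ALU i6+i7 2-wide

ISSUED = 2,3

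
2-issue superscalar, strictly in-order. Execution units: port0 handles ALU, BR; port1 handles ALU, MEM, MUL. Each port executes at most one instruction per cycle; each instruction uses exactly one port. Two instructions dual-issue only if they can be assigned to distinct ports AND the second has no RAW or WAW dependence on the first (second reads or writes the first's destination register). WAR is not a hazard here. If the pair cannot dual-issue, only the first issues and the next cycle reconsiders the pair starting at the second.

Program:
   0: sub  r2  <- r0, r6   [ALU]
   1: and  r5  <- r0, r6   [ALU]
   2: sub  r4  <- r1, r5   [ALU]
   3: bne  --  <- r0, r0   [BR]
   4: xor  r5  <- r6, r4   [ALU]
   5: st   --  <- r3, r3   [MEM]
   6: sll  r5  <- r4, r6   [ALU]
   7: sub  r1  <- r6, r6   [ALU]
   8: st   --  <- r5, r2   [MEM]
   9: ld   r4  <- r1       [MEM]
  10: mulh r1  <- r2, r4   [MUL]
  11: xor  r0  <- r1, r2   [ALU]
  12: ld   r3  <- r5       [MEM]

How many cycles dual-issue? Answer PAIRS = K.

PAIRS = 5

  cy0 -> i0,i1 (sub;and) dual
  cy1 -> i2,i3 (sub;bne) dual
  cy2 -> i4,i5 (xor;st) dual
  cy3 -> i6,i7 (sll;sub) dual
  cy4 -> i8 (st) no-port MEM/MEM
  cy5 -> i9 (ld) no-port MEM/MUL
  cy6 -> i10 (mulh) RAW r1
  cy7 -> i11,i12 (xor;ld) dual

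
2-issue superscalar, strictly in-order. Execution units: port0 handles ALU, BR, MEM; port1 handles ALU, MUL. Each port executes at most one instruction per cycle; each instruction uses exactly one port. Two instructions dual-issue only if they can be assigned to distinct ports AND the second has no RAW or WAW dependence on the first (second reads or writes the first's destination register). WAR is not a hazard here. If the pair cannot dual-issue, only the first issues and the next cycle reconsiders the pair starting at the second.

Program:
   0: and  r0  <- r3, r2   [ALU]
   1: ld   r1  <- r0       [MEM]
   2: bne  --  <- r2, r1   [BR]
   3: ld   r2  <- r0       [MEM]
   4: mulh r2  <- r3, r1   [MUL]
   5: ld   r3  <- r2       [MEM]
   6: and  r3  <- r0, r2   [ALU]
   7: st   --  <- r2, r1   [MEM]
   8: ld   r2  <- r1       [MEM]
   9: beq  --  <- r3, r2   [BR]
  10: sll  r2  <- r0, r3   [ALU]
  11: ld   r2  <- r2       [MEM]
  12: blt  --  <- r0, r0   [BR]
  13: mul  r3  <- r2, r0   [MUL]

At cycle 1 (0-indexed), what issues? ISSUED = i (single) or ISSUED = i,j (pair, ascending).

ISSUED = 1

[0] i0  and  -- RAW r0
[1] i1  ld  -- no-port MEM/BR
[2] i2  bne  -- no-port BR/MEM
[3] i3  ld  -- WAW r2
[4] i4  mulh  -- RAW r2
[5] i5  ld  -- WAW r3
[6] i6/i7  and+st  -- 2-wide
[7] i8  ld  -- no-port MEM/BR
[8] i9/i10  beq+sll  -- 2-wide
[9] i11  ld  -- no-port MEM/BR
[10] i12/i13  blt+mul  -- 2-wide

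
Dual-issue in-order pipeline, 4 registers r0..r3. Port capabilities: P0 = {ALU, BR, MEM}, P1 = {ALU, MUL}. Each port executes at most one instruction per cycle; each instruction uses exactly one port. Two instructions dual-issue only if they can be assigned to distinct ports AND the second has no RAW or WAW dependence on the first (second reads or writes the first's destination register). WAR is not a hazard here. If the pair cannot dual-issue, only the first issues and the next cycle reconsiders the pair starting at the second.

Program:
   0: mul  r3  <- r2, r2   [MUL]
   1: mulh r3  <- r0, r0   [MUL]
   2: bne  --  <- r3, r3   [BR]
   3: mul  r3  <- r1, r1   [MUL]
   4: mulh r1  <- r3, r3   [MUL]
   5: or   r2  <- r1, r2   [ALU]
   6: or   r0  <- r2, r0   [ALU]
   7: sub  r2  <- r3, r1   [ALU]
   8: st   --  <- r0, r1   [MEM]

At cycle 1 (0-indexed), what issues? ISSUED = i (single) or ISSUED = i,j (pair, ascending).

ISSUED = 1

t=0 i0:mul.MUL ; no-port MUL/MUL
t=1 i1:mulh.MUL ; RAW r3
t=2 i2,i3:bne.BR+mul.MUL ; pair
t=3 i4:mulh.MUL ; RAW r1
t=4 i5:or.ALU ; RAW r2
t=5 i6,i7:or.ALU+sub.ALU ; pair
t=6 i8:st.MEM ; tail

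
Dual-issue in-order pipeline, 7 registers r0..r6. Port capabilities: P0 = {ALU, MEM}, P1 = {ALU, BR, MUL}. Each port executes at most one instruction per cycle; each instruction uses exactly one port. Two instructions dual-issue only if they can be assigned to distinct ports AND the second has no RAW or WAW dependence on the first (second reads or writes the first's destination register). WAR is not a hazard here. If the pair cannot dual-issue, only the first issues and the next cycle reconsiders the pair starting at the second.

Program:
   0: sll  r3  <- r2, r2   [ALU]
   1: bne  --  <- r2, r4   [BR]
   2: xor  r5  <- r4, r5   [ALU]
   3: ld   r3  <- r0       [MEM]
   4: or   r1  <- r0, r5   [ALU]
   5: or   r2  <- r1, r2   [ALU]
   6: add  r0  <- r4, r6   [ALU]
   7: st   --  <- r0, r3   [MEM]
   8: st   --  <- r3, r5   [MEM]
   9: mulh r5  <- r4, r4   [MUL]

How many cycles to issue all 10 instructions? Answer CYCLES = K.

0. sll.ALU/bne.BR @i0&i1  | dual
1. xor.ALU/ld.MEM @i2&i3  | dual
2. or.ALU @i4  | RAW r1
3. or.ALU/add.ALU @i5&i6  | dual
4. st.MEM @i7  | no-port MEM/MEM
5. st.MEM/mulh.MUL @i8&i9  | dual

CYCLES = 6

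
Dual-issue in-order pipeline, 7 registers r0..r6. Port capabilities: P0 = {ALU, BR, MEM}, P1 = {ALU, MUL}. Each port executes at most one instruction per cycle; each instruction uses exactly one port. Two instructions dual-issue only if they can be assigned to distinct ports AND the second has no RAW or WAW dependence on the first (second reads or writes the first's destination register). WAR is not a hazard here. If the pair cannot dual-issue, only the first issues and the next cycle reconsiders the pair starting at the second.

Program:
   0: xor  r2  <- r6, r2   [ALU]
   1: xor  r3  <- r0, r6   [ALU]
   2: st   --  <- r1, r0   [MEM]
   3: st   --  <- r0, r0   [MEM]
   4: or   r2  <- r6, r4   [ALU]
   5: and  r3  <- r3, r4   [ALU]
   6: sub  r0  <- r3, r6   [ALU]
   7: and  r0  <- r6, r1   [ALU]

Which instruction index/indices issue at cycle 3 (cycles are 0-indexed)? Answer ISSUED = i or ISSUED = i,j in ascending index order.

#0 head=0: xor+xor i0,i1 dual
#1 head=2: st i2 no-port MEM/MEM
#2 head=3: st+or i3,i4 dual
#3 head=5: and i5 RAW r3
#4 head=6: sub i6 WAW r0
#5 head=7: and i7 tail

ISSUED = 5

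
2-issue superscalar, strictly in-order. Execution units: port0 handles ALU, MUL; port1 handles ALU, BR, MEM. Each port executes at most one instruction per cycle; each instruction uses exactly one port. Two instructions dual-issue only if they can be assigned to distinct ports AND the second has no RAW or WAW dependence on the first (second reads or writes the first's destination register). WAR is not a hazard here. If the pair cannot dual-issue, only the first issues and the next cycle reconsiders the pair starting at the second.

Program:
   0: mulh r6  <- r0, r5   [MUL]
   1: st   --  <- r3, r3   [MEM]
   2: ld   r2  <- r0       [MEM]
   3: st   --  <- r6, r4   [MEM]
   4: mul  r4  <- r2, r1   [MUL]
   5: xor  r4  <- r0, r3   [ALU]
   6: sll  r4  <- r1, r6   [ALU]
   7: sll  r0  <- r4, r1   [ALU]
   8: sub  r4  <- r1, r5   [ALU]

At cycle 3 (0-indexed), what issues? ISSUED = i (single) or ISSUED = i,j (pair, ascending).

ISSUED = 5

#0 head=0: mulh.MUL/st.MEM i0+i1 dual
#1 head=2: ld.MEM i2 no-port MEM/MEM
#2 head=3: st.MEM/mul.MUL i3+i4 dual
#3 head=5: xor.ALU i5 WAW r4
#4 head=6: sll.ALU i6 RAW r4
#5 head=7: sll.ALU/sub.ALU i7+i8 dual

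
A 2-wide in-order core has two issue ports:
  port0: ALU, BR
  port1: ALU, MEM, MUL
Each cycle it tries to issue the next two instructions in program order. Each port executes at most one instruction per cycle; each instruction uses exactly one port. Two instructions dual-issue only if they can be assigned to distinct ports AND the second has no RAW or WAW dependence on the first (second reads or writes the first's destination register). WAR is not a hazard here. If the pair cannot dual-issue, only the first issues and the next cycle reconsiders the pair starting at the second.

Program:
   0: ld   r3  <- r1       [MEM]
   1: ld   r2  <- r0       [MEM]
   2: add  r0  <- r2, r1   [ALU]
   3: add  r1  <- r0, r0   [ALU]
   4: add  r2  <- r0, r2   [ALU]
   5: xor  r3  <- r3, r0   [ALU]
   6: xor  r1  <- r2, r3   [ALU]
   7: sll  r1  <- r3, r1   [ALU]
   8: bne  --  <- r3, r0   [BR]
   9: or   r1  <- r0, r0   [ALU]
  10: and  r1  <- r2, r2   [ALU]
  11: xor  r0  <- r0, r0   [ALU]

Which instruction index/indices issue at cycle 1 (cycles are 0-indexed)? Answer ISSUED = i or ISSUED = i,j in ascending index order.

ISSUED = 1

  cy0 -> i0 (ld) no-port MEM/MEM
  cy1 -> i1 (ld) RAW r2
  cy2 -> i2 (add) RAW r0
  cy3 -> i3,i4 (add add) dual
  cy4 -> i5 (xor) RAW r3
  cy5 -> i6 (xor) RAW+WAW r1
  cy6 -> i7,i8 (sll bne) dual
  cy7 -> i9 (or) WAW r1
  cy8 -> i10,i11 (and xor) dual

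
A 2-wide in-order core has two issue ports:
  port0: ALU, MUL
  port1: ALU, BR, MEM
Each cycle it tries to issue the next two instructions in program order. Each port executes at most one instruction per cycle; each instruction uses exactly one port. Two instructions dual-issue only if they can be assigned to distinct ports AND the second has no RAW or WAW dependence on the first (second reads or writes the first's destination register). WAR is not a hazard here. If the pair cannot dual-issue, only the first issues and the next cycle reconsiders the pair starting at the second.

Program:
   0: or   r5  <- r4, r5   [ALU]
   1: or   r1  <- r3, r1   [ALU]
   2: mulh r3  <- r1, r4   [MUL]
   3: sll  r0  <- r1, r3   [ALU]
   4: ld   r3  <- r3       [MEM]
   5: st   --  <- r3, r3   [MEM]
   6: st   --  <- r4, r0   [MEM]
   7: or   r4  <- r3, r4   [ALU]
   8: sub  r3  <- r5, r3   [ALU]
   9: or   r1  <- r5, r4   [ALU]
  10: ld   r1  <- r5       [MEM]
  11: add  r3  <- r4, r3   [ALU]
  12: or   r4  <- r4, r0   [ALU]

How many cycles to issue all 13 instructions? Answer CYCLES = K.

  cy0 -> i0,i1 (or/or) 2-wide
  cy1 -> i2 (mulh) RAW r3
  cy2 -> i3,i4 (sll/ld) 2-wide
  cy3 -> i5 (st) no-port MEM/MEM
  cy4 -> i6,i7 (st/or) 2-wide
  cy5 -> i8,i9 (sub/or) 2-wide
  cy6 -> i10,i11 (ld/add) 2-wide
  cy7 -> i12 (or) tail

CYCLES = 8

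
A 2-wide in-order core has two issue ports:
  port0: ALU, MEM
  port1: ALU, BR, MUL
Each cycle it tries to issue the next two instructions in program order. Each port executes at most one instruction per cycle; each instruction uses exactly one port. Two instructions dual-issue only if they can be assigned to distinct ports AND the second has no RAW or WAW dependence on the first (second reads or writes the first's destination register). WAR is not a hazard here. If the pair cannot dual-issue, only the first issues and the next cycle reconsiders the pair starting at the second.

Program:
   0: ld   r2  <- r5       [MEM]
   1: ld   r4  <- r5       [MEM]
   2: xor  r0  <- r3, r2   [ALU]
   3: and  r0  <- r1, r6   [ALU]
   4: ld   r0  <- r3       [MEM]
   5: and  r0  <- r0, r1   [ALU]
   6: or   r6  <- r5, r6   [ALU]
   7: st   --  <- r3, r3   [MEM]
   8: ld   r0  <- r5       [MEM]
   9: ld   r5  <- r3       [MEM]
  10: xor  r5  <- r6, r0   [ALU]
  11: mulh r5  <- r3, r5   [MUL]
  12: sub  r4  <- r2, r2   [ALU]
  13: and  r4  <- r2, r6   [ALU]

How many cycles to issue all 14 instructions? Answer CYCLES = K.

t=0 i0:ld.MEM ; no-port MEM/MEM
t=1 i1+i2:ld.MEM+xor.ALU ; 2-wide
t=2 i3:and.ALU ; WAW r0
t=3 i4:ld.MEM ; RAW+WAW r0
t=4 i5+i6:and.ALU+or.ALU ; 2-wide
t=5 i7:st.MEM ; no-port MEM/MEM
t=6 i8:ld.MEM ; no-port MEM/MEM
t=7 i9:ld.MEM ; WAW r5
t=8 i10:xor.ALU ; RAW+WAW r5
t=9 i11+i12:mulh.MUL+sub.ALU ; 2-wide
t=10 i13:and.ALU ; tail

CYCLES = 11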